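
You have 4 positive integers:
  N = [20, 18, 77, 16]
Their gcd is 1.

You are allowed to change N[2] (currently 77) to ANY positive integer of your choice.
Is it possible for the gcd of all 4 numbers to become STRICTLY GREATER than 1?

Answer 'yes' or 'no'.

Current gcd = 1
gcd of all OTHER numbers (without N[2]=77): gcd([20, 18, 16]) = 2
The new gcd after any change is gcd(2, new_value).
This can be at most 2.
Since 2 > old gcd 1, the gcd CAN increase (e.g., set N[2] = 2).

Answer: yes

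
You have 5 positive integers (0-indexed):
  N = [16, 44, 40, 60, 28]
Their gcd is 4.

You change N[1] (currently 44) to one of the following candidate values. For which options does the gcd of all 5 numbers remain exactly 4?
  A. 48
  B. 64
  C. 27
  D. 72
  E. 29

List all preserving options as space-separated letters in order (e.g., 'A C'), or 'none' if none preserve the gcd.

Answer: A B D

Derivation:
Old gcd = 4; gcd of others (without N[1]) = 4
New gcd for candidate v: gcd(4, v). Preserves old gcd iff gcd(4, v) = 4.
  Option A: v=48, gcd(4,48)=4 -> preserves
  Option B: v=64, gcd(4,64)=4 -> preserves
  Option C: v=27, gcd(4,27)=1 -> changes
  Option D: v=72, gcd(4,72)=4 -> preserves
  Option E: v=29, gcd(4,29)=1 -> changes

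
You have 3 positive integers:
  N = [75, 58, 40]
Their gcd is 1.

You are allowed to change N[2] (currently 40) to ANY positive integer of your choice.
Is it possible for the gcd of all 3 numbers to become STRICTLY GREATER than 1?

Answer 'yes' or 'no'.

Answer: no

Derivation:
Current gcd = 1
gcd of all OTHER numbers (without N[2]=40): gcd([75, 58]) = 1
The new gcd after any change is gcd(1, new_value).
This can be at most 1.
Since 1 = old gcd 1, the gcd can only stay the same or decrease.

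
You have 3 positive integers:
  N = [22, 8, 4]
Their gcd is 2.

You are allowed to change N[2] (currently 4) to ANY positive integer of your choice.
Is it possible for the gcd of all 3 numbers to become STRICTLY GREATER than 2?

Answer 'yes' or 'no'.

Answer: no

Derivation:
Current gcd = 2
gcd of all OTHER numbers (without N[2]=4): gcd([22, 8]) = 2
The new gcd after any change is gcd(2, new_value).
This can be at most 2.
Since 2 = old gcd 2, the gcd can only stay the same or decrease.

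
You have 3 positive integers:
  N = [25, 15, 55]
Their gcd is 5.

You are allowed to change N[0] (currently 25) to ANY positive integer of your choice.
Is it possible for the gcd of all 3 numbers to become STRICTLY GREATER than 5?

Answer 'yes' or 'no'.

Current gcd = 5
gcd of all OTHER numbers (without N[0]=25): gcd([15, 55]) = 5
The new gcd after any change is gcd(5, new_value).
This can be at most 5.
Since 5 = old gcd 5, the gcd can only stay the same or decrease.

Answer: no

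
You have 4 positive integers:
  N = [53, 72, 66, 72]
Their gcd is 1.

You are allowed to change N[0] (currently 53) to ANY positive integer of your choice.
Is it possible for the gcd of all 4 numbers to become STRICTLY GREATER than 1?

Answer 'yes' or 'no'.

Current gcd = 1
gcd of all OTHER numbers (without N[0]=53): gcd([72, 66, 72]) = 6
The new gcd after any change is gcd(6, new_value).
This can be at most 6.
Since 6 > old gcd 1, the gcd CAN increase (e.g., set N[0] = 6).

Answer: yes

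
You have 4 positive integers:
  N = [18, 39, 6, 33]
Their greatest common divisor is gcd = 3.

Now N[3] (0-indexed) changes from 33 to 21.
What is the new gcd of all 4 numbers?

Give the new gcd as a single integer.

Numbers: [18, 39, 6, 33], gcd = 3
Change: index 3, 33 -> 21
gcd of the OTHER numbers (without index 3): gcd([18, 39, 6]) = 3
New gcd = gcd(g_others, new_val) = gcd(3, 21) = 3

Answer: 3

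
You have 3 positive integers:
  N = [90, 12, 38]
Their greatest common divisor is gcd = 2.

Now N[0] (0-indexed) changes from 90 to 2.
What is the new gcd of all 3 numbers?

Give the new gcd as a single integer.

Answer: 2

Derivation:
Numbers: [90, 12, 38], gcd = 2
Change: index 0, 90 -> 2
gcd of the OTHER numbers (without index 0): gcd([12, 38]) = 2
New gcd = gcd(g_others, new_val) = gcd(2, 2) = 2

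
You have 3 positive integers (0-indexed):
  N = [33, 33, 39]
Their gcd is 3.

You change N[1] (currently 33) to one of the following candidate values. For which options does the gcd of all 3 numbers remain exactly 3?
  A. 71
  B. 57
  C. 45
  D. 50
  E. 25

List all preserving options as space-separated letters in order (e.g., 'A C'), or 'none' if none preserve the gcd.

Answer: B C

Derivation:
Old gcd = 3; gcd of others (without N[1]) = 3
New gcd for candidate v: gcd(3, v). Preserves old gcd iff gcd(3, v) = 3.
  Option A: v=71, gcd(3,71)=1 -> changes
  Option B: v=57, gcd(3,57)=3 -> preserves
  Option C: v=45, gcd(3,45)=3 -> preserves
  Option D: v=50, gcd(3,50)=1 -> changes
  Option E: v=25, gcd(3,25)=1 -> changes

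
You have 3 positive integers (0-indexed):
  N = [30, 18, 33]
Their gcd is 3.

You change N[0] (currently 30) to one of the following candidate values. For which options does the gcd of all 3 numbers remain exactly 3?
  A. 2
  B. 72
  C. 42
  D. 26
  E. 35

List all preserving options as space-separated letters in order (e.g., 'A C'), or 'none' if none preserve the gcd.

Old gcd = 3; gcd of others (without N[0]) = 3
New gcd for candidate v: gcd(3, v). Preserves old gcd iff gcd(3, v) = 3.
  Option A: v=2, gcd(3,2)=1 -> changes
  Option B: v=72, gcd(3,72)=3 -> preserves
  Option C: v=42, gcd(3,42)=3 -> preserves
  Option D: v=26, gcd(3,26)=1 -> changes
  Option E: v=35, gcd(3,35)=1 -> changes

Answer: B C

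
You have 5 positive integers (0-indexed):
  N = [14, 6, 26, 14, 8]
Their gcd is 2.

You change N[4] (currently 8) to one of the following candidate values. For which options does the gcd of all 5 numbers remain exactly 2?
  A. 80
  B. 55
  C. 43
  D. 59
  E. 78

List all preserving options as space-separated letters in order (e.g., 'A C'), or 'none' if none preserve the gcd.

Old gcd = 2; gcd of others (without N[4]) = 2
New gcd for candidate v: gcd(2, v). Preserves old gcd iff gcd(2, v) = 2.
  Option A: v=80, gcd(2,80)=2 -> preserves
  Option B: v=55, gcd(2,55)=1 -> changes
  Option C: v=43, gcd(2,43)=1 -> changes
  Option D: v=59, gcd(2,59)=1 -> changes
  Option E: v=78, gcd(2,78)=2 -> preserves

Answer: A E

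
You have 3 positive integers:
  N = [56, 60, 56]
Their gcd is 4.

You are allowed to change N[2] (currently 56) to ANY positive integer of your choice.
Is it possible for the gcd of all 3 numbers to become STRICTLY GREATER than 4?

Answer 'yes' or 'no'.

Answer: no

Derivation:
Current gcd = 4
gcd of all OTHER numbers (without N[2]=56): gcd([56, 60]) = 4
The new gcd after any change is gcd(4, new_value).
This can be at most 4.
Since 4 = old gcd 4, the gcd can only stay the same or decrease.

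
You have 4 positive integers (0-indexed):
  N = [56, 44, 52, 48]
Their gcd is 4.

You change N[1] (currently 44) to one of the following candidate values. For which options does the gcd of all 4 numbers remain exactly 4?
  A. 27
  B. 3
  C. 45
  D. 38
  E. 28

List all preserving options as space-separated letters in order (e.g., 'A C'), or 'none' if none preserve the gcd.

Old gcd = 4; gcd of others (without N[1]) = 4
New gcd for candidate v: gcd(4, v). Preserves old gcd iff gcd(4, v) = 4.
  Option A: v=27, gcd(4,27)=1 -> changes
  Option B: v=3, gcd(4,3)=1 -> changes
  Option C: v=45, gcd(4,45)=1 -> changes
  Option D: v=38, gcd(4,38)=2 -> changes
  Option E: v=28, gcd(4,28)=4 -> preserves

Answer: E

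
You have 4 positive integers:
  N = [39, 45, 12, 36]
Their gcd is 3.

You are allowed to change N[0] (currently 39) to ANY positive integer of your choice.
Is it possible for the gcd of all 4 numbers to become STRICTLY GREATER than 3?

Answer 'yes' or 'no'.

Answer: no

Derivation:
Current gcd = 3
gcd of all OTHER numbers (without N[0]=39): gcd([45, 12, 36]) = 3
The new gcd after any change is gcd(3, new_value).
This can be at most 3.
Since 3 = old gcd 3, the gcd can only stay the same or decrease.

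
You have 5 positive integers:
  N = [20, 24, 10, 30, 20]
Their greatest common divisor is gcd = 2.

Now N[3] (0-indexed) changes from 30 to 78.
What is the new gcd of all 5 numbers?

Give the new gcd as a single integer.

Answer: 2

Derivation:
Numbers: [20, 24, 10, 30, 20], gcd = 2
Change: index 3, 30 -> 78
gcd of the OTHER numbers (without index 3): gcd([20, 24, 10, 20]) = 2
New gcd = gcd(g_others, new_val) = gcd(2, 78) = 2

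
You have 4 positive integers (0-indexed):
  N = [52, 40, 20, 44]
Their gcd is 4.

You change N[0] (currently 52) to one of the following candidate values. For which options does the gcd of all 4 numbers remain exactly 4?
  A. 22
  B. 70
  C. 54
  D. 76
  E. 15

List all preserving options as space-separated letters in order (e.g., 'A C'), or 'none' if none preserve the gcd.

Answer: D

Derivation:
Old gcd = 4; gcd of others (without N[0]) = 4
New gcd for candidate v: gcd(4, v). Preserves old gcd iff gcd(4, v) = 4.
  Option A: v=22, gcd(4,22)=2 -> changes
  Option B: v=70, gcd(4,70)=2 -> changes
  Option C: v=54, gcd(4,54)=2 -> changes
  Option D: v=76, gcd(4,76)=4 -> preserves
  Option E: v=15, gcd(4,15)=1 -> changes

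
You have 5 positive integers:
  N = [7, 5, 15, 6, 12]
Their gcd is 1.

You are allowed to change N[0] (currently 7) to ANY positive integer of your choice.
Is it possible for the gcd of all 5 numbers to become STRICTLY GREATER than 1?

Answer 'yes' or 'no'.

Answer: no

Derivation:
Current gcd = 1
gcd of all OTHER numbers (without N[0]=7): gcd([5, 15, 6, 12]) = 1
The new gcd after any change is gcd(1, new_value).
This can be at most 1.
Since 1 = old gcd 1, the gcd can only stay the same or decrease.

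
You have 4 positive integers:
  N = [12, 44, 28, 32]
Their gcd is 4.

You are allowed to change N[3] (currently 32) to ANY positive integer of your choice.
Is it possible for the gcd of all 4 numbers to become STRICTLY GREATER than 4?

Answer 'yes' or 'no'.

Current gcd = 4
gcd of all OTHER numbers (without N[3]=32): gcd([12, 44, 28]) = 4
The new gcd after any change is gcd(4, new_value).
This can be at most 4.
Since 4 = old gcd 4, the gcd can only stay the same or decrease.

Answer: no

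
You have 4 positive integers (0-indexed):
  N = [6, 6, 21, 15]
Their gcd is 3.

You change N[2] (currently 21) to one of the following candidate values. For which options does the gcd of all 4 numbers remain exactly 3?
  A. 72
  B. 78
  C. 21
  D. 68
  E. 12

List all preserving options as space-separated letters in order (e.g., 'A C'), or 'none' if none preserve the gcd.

Answer: A B C E

Derivation:
Old gcd = 3; gcd of others (without N[2]) = 3
New gcd for candidate v: gcd(3, v). Preserves old gcd iff gcd(3, v) = 3.
  Option A: v=72, gcd(3,72)=3 -> preserves
  Option B: v=78, gcd(3,78)=3 -> preserves
  Option C: v=21, gcd(3,21)=3 -> preserves
  Option D: v=68, gcd(3,68)=1 -> changes
  Option E: v=12, gcd(3,12)=3 -> preserves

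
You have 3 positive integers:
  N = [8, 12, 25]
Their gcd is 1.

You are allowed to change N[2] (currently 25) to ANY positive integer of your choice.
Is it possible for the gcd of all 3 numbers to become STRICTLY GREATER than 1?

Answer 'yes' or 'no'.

Current gcd = 1
gcd of all OTHER numbers (without N[2]=25): gcd([8, 12]) = 4
The new gcd after any change is gcd(4, new_value).
This can be at most 4.
Since 4 > old gcd 1, the gcd CAN increase (e.g., set N[2] = 4).

Answer: yes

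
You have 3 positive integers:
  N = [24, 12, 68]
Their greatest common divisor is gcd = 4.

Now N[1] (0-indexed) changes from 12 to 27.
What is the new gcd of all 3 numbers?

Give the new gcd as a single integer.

Numbers: [24, 12, 68], gcd = 4
Change: index 1, 12 -> 27
gcd of the OTHER numbers (without index 1): gcd([24, 68]) = 4
New gcd = gcd(g_others, new_val) = gcd(4, 27) = 1

Answer: 1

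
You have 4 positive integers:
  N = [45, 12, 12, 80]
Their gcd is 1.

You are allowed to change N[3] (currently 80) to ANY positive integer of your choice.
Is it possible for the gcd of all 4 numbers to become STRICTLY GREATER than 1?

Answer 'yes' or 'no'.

Answer: yes

Derivation:
Current gcd = 1
gcd of all OTHER numbers (without N[3]=80): gcd([45, 12, 12]) = 3
The new gcd after any change is gcd(3, new_value).
This can be at most 3.
Since 3 > old gcd 1, the gcd CAN increase (e.g., set N[3] = 3).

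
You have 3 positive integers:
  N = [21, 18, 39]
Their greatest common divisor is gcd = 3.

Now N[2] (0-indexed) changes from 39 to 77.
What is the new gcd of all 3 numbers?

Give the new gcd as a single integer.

Numbers: [21, 18, 39], gcd = 3
Change: index 2, 39 -> 77
gcd of the OTHER numbers (without index 2): gcd([21, 18]) = 3
New gcd = gcd(g_others, new_val) = gcd(3, 77) = 1

Answer: 1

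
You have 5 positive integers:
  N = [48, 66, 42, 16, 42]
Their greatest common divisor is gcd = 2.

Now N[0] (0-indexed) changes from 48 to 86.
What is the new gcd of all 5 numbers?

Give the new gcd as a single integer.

Numbers: [48, 66, 42, 16, 42], gcd = 2
Change: index 0, 48 -> 86
gcd of the OTHER numbers (without index 0): gcd([66, 42, 16, 42]) = 2
New gcd = gcd(g_others, new_val) = gcd(2, 86) = 2

Answer: 2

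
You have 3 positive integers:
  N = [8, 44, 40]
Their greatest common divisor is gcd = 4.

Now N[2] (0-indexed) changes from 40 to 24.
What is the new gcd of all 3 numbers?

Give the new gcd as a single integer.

Numbers: [8, 44, 40], gcd = 4
Change: index 2, 40 -> 24
gcd of the OTHER numbers (without index 2): gcd([8, 44]) = 4
New gcd = gcd(g_others, new_val) = gcd(4, 24) = 4

Answer: 4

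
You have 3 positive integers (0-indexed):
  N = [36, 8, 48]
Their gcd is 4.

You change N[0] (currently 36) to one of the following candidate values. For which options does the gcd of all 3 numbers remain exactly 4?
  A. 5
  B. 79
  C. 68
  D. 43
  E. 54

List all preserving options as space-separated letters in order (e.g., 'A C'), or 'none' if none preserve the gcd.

Answer: C

Derivation:
Old gcd = 4; gcd of others (without N[0]) = 8
New gcd for candidate v: gcd(8, v). Preserves old gcd iff gcd(8, v) = 4.
  Option A: v=5, gcd(8,5)=1 -> changes
  Option B: v=79, gcd(8,79)=1 -> changes
  Option C: v=68, gcd(8,68)=4 -> preserves
  Option D: v=43, gcd(8,43)=1 -> changes
  Option E: v=54, gcd(8,54)=2 -> changes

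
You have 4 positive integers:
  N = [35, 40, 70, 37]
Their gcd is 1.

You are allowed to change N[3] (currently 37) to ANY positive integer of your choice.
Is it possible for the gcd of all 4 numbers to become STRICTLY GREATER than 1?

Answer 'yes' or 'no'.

Current gcd = 1
gcd of all OTHER numbers (without N[3]=37): gcd([35, 40, 70]) = 5
The new gcd after any change is gcd(5, new_value).
This can be at most 5.
Since 5 > old gcd 1, the gcd CAN increase (e.g., set N[3] = 5).

Answer: yes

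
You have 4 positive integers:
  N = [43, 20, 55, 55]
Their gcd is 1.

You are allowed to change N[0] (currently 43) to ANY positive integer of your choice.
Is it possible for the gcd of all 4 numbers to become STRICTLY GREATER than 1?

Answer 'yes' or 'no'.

Answer: yes

Derivation:
Current gcd = 1
gcd of all OTHER numbers (without N[0]=43): gcd([20, 55, 55]) = 5
The new gcd after any change is gcd(5, new_value).
This can be at most 5.
Since 5 > old gcd 1, the gcd CAN increase (e.g., set N[0] = 5).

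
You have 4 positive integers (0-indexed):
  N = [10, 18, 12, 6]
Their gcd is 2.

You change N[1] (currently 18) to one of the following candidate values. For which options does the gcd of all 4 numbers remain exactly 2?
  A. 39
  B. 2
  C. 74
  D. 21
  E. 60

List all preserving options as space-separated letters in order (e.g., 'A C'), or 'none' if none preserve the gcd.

Old gcd = 2; gcd of others (without N[1]) = 2
New gcd for candidate v: gcd(2, v). Preserves old gcd iff gcd(2, v) = 2.
  Option A: v=39, gcd(2,39)=1 -> changes
  Option B: v=2, gcd(2,2)=2 -> preserves
  Option C: v=74, gcd(2,74)=2 -> preserves
  Option D: v=21, gcd(2,21)=1 -> changes
  Option E: v=60, gcd(2,60)=2 -> preserves

Answer: B C E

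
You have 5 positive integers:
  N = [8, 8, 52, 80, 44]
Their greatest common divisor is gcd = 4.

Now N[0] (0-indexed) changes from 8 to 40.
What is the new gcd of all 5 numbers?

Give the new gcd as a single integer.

Numbers: [8, 8, 52, 80, 44], gcd = 4
Change: index 0, 8 -> 40
gcd of the OTHER numbers (without index 0): gcd([8, 52, 80, 44]) = 4
New gcd = gcd(g_others, new_val) = gcd(4, 40) = 4

Answer: 4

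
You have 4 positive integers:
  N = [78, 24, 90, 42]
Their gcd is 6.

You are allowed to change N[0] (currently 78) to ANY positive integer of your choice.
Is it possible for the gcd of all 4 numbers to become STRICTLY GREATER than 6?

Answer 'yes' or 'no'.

Answer: no

Derivation:
Current gcd = 6
gcd of all OTHER numbers (without N[0]=78): gcd([24, 90, 42]) = 6
The new gcd after any change is gcd(6, new_value).
This can be at most 6.
Since 6 = old gcd 6, the gcd can only stay the same or decrease.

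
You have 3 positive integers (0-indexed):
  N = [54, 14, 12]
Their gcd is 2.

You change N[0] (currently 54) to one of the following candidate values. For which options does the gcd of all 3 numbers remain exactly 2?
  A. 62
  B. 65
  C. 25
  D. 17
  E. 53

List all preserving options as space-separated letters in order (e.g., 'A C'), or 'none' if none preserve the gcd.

Old gcd = 2; gcd of others (without N[0]) = 2
New gcd for candidate v: gcd(2, v). Preserves old gcd iff gcd(2, v) = 2.
  Option A: v=62, gcd(2,62)=2 -> preserves
  Option B: v=65, gcd(2,65)=1 -> changes
  Option C: v=25, gcd(2,25)=1 -> changes
  Option D: v=17, gcd(2,17)=1 -> changes
  Option E: v=53, gcd(2,53)=1 -> changes

Answer: A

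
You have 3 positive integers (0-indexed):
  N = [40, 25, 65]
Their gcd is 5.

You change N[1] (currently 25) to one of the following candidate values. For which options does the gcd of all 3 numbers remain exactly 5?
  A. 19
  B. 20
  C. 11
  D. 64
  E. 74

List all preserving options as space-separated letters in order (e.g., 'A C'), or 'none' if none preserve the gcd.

Old gcd = 5; gcd of others (without N[1]) = 5
New gcd for candidate v: gcd(5, v). Preserves old gcd iff gcd(5, v) = 5.
  Option A: v=19, gcd(5,19)=1 -> changes
  Option B: v=20, gcd(5,20)=5 -> preserves
  Option C: v=11, gcd(5,11)=1 -> changes
  Option D: v=64, gcd(5,64)=1 -> changes
  Option E: v=74, gcd(5,74)=1 -> changes

Answer: B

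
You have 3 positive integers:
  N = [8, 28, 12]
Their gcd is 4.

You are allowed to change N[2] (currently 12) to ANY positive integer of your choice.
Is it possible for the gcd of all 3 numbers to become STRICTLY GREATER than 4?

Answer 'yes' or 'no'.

Current gcd = 4
gcd of all OTHER numbers (without N[2]=12): gcd([8, 28]) = 4
The new gcd after any change is gcd(4, new_value).
This can be at most 4.
Since 4 = old gcd 4, the gcd can only stay the same or decrease.

Answer: no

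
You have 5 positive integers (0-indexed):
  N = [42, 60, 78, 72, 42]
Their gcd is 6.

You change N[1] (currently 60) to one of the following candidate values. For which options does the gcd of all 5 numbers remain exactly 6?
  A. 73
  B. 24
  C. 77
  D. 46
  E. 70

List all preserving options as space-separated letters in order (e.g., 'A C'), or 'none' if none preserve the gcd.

Old gcd = 6; gcd of others (without N[1]) = 6
New gcd for candidate v: gcd(6, v). Preserves old gcd iff gcd(6, v) = 6.
  Option A: v=73, gcd(6,73)=1 -> changes
  Option B: v=24, gcd(6,24)=6 -> preserves
  Option C: v=77, gcd(6,77)=1 -> changes
  Option D: v=46, gcd(6,46)=2 -> changes
  Option E: v=70, gcd(6,70)=2 -> changes

Answer: B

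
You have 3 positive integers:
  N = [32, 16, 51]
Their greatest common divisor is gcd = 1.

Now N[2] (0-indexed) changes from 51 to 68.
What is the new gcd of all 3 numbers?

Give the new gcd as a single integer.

Answer: 4

Derivation:
Numbers: [32, 16, 51], gcd = 1
Change: index 2, 51 -> 68
gcd of the OTHER numbers (without index 2): gcd([32, 16]) = 16
New gcd = gcd(g_others, new_val) = gcd(16, 68) = 4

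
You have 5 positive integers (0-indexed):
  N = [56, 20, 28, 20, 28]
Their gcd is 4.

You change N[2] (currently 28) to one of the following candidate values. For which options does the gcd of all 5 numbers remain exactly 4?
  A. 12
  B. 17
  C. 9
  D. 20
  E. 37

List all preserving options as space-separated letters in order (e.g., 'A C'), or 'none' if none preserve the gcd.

Answer: A D

Derivation:
Old gcd = 4; gcd of others (without N[2]) = 4
New gcd for candidate v: gcd(4, v). Preserves old gcd iff gcd(4, v) = 4.
  Option A: v=12, gcd(4,12)=4 -> preserves
  Option B: v=17, gcd(4,17)=1 -> changes
  Option C: v=9, gcd(4,9)=1 -> changes
  Option D: v=20, gcd(4,20)=4 -> preserves
  Option E: v=37, gcd(4,37)=1 -> changes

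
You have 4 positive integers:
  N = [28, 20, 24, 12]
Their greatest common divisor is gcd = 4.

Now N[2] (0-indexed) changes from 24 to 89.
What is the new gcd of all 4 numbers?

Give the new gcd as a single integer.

Answer: 1

Derivation:
Numbers: [28, 20, 24, 12], gcd = 4
Change: index 2, 24 -> 89
gcd of the OTHER numbers (without index 2): gcd([28, 20, 12]) = 4
New gcd = gcd(g_others, new_val) = gcd(4, 89) = 1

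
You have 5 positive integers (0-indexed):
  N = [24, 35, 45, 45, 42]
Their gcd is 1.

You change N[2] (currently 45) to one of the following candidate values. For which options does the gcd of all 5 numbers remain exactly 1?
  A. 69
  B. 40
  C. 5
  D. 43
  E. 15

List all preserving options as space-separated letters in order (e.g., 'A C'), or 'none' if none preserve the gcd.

Answer: A B C D E

Derivation:
Old gcd = 1; gcd of others (without N[2]) = 1
New gcd for candidate v: gcd(1, v). Preserves old gcd iff gcd(1, v) = 1.
  Option A: v=69, gcd(1,69)=1 -> preserves
  Option B: v=40, gcd(1,40)=1 -> preserves
  Option C: v=5, gcd(1,5)=1 -> preserves
  Option D: v=43, gcd(1,43)=1 -> preserves
  Option E: v=15, gcd(1,15)=1 -> preserves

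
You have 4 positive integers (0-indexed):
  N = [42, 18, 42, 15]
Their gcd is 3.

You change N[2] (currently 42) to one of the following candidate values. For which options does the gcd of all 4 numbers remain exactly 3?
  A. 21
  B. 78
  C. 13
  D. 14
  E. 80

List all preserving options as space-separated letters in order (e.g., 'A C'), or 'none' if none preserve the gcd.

Old gcd = 3; gcd of others (without N[2]) = 3
New gcd for candidate v: gcd(3, v). Preserves old gcd iff gcd(3, v) = 3.
  Option A: v=21, gcd(3,21)=3 -> preserves
  Option B: v=78, gcd(3,78)=3 -> preserves
  Option C: v=13, gcd(3,13)=1 -> changes
  Option D: v=14, gcd(3,14)=1 -> changes
  Option E: v=80, gcd(3,80)=1 -> changes

Answer: A B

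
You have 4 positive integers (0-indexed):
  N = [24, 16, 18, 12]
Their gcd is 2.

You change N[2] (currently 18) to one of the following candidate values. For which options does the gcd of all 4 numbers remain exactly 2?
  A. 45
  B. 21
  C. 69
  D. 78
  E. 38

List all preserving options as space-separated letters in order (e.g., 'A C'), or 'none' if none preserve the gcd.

Answer: D E

Derivation:
Old gcd = 2; gcd of others (without N[2]) = 4
New gcd for candidate v: gcd(4, v). Preserves old gcd iff gcd(4, v) = 2.
  Option A: v=45, gcd(4,45)=1 -> changes
  Option B: v=21, gcd(4,21)=1 -> changes
  Option C: v=69, gcd(4,69)=1 -> changes
  Option D: v=78, gcd(4,78)=2 -> preserves
  Option E: v=38, gcd(4,38)=2 -> preserves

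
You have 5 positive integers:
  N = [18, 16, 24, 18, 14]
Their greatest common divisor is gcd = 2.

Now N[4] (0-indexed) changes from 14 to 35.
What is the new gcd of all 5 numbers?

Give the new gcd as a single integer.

Answer: 1

Derivation:
Numbers: [18, 16, 24, 18, 14], gcd = 2
Change: index 4, 14 -> 35
gcd of the OTHER numbers (without index 4): gcd([18, 16, 24, 18]) = 2
New gcd = gcd(g_others, new_val) = gcd(2, 35) = 1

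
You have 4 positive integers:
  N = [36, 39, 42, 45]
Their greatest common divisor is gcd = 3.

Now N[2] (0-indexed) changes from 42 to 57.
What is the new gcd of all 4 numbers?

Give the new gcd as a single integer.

Answer: 3

Derivation:
Numbers: [36, 39, 42, 45], gcd = 3
Change: index 2, 42 -> 57
gcd of the OTHER numbers (without index 2): gcd([36, 39, 45]) = 3
New gcd = gcd(g_others, new_val) = gcd(3, 57) = 3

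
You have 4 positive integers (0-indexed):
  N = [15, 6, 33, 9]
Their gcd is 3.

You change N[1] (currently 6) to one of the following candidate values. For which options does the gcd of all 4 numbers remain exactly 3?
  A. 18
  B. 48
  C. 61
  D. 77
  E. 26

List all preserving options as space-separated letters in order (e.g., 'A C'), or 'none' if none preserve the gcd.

Old gcd = 3; gcd of others (without N[1]) = 3
New gcd for candidate v: gcd(3, v). Preserves old gcd iff gcd(3, v) = 3.
  Option A: v=18, gcd(3,18)=3 -> preserves
  Option B: v=48, gcd(3,48)=3 -> preserves
  Option C: v=61, gcd(3,61)=1 -> changes
  Option D: v=77, gcd(3,77)=1 -> changes
  Option E: v=26, gcd(3,26)=1 -> changes

Answer: A B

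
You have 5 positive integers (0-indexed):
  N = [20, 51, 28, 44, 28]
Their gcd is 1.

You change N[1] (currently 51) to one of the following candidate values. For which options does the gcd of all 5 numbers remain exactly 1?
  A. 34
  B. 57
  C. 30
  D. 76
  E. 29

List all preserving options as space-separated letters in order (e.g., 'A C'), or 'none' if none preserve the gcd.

Answer: B E

Derivation:
Old gcd = 1; gcd of others (without N[1]) = 4
New gcd for candidate v: gcd(4, v). Preserves old gcd iff gcd(4, v) = 1.
  Option A: v=34, gcd(4,34)=2 -> changes
  Option B: v=57, gcd(4,57)=1 -> preserves
  Option C: v=30, gcd(4,30)=2 -> changes
  Option D: v=76, gcd(4,76)=4 -> changes
  Option E: v=29, gcd(4,29)=1 -> preserves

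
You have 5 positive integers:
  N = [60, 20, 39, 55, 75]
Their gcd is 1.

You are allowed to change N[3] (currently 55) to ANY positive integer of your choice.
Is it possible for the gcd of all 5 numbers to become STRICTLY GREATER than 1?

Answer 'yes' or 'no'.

Answer: no

Derivation:
Current gcd = 1
gcd of all OTHER numbers (without N[3]=55): gcd([60, 20, 39, 75]) = 1
The new gcd after any change is gcd(1, new_value).
This can be at most 1.
Since 1 = old gcd 1, the gcd can only stay the same or decrease.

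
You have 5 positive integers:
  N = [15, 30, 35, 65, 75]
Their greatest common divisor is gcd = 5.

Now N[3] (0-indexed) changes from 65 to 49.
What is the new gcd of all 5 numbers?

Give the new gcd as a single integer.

Answer: 1

Derivation:
Numbers: [15, 30, 35, 65, 75], gcd = 5
Change: index 3, 65 -> 49
gcd of the OTHER numbers (without index 3): gcd([15, 30, 35, 75]) = 5
New gcd = gcd(g_others, new_val) = gcd(5, 49) = 1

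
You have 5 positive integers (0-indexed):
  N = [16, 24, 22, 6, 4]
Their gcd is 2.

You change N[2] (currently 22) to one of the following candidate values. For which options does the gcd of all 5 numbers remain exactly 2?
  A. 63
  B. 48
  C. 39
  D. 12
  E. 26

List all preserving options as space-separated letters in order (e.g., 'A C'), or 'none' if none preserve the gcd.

Old gcd = 2; gcd of others (without N[2]) = 2
New gcd for candidate v: gcd(2, v). Preserves old gcd iff gcd(2, v) = 2.
  Option A: v=63, gcd(2,63)=1 -> changes
  Option B: v=48, gcd(2,48)=2 -> preserves
  Option C: v=39, gcd(2,39)=1 -> changes
  Option D: v=12, gcd(2,12)=2 -> preserves
  Option E: v=26, gcd(2,26)=2 -> preserves

Answer: B D E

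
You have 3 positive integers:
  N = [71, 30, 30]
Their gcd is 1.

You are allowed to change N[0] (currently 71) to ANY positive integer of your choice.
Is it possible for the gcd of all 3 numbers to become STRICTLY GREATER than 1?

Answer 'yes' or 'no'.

Current gcd = 1
gcd of all OTHER numbers (without N[0]=71): gcd([30, 30]) = 30
The new gcd after any change is gcd(30, new_value).
This can be at most 30.
Since 30 > old gcd 1, the gcd CAN increase (e.g., set N[0] = 30).

Answer: yes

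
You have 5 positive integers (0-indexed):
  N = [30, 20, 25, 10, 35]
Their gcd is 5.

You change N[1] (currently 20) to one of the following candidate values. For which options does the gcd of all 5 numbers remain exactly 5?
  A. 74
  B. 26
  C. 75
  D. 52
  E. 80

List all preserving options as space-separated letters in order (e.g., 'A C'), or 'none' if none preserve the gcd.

Old gcd = 5; gcd of others (without N[1]) = 5
New gcd for candidate v: gcd(5, v). Preserves old gcd iff gcd(5, v) = 5.
  Option A: v=74, gcd(5,74)=1 -> changes
  Option B: v=26, gcd(5,26)=1 -> changes
  Option C: v=75, gcd(5,75)=5 -> preserves
  Option D: v=52, gcd(5,52)=1 -> changes
  Option E: v=80, gcd(5,80)=5 -> preserves

Answer: C E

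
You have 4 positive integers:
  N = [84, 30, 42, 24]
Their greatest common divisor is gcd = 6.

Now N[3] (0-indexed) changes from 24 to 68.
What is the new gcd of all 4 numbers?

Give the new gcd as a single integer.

Answer: 2

Derivation:
Numbers: [84, 30, 42, 24], gcd = 6
Change: index 3, 24 -> 68
gcd of the OTHER numbers (without index 3): gcd([84, 30, 42]) = 6
New gcd = gcd(g_others, new_val) = gcd(6, 68) = 2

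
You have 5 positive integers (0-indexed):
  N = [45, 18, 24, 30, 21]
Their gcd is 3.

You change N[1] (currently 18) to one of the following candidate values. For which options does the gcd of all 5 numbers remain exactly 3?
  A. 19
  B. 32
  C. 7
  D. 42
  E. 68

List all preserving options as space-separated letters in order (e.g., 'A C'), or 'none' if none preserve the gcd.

Old gcd = 3; gcd of others (without N[1]) = 3
New gcd for candidate v: gcd(3, v). Preserves old gcd iff gcd(3, v) = 3.
  Option A: v=19, gcd(3,19)=1 -> changes
  Option B: v=32, gcd(3,32)=1 -> changes
  Option C: v=7, gcd(3,7)=1 -> changes
  Option D: v=42, gcd(3,42)=3 -> preserves
  Option E: v=68, gcd(3,68)=1 -> changes

Answer: D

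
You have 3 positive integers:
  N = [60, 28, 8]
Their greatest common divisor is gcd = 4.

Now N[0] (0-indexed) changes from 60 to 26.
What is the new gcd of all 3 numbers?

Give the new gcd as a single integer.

Numbers: [60, 28, 8], gcd = 4
Change: index 0, 60 -> 26
gcd of the OTHER numbers (without index 0): gcd([28, 8]) = 4
New gcd = gcd(g_others, new_val) = gcd(4, 26) = 2

Answer: 2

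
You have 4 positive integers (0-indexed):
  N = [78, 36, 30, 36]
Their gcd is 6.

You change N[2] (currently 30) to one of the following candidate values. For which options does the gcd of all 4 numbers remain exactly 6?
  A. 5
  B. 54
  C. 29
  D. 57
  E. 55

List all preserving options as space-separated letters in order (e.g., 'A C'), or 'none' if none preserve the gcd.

Answer: B

Derivation:
Old gcd = 6; gcd of others (without N[2]) = 6
New gcd for candidate v: gcd(6, v). Preserves old gcd iff gcd(6, v) = 6.
  Option A: v=5, gcd(6,5)=1 -> changes
  Option B: v=54, gcd(6,54)=6 -> preserves
  Option C: v=29, gcd(6,29)=1 -> changes
  Option D: v=57, gcd(6,57)=3 -> changes
  Option E: v=55, gcd(6,55)=1 -> changes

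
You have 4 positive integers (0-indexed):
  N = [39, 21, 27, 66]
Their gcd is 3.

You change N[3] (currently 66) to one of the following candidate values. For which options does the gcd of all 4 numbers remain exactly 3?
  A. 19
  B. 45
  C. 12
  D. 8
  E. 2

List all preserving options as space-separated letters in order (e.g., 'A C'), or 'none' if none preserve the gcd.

Old gcd = 3; gcd of others (without N[3]) = 3
New gcd for candidate v: gcd(3, v). Preserves old gcd iff gcd(3, v) = 3.
  Option A: v=19, gcd(3,19)=1 -> changes
  Option B: v=45, gcd(3,45)=3 -> preserves
  Option C: v=12, gcd(3,12)=3 -> preserves
  Option D: v=8, gcd(3,8)=1 -> changes
  Option E: v=2, gcd(3,2)=1 -> changes

Answer: B C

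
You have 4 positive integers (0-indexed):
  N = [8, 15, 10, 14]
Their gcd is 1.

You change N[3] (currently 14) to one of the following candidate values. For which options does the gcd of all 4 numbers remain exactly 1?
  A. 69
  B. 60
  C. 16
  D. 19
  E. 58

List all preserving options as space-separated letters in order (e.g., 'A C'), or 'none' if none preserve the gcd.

Answer: A B C D E

Derivation:
Old gcd = 1; gcd of others (without N[3]) = 1
New gcd for candidate v: gcd(1, v). Preserves old gcd iff gcd(1, v) = 1.
  Option A: v=69, gcd(1,69)=1 -> preserves
  Option B: v=60, gcd(1,60)=1 -> preserves
  Option C: v=16, gcd(1,16)=1 -> preserves
  Option D: v=19, gcd(1,19)=1 -> preserves
  Option E: v=58, gcd(1,58)=1 -> preserves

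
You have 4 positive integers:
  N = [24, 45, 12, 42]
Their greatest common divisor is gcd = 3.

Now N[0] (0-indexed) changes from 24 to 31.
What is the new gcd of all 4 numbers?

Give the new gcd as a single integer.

Numbers: [24, 45, 12, 42], gcd = 3
Change: index 0, 24 -> 31
gcd of the OTHER numbers (without index 0): gcd([45, 12, 42]) = 3
New gcd = gcd(g_others, new_val) = gcd(3, 31) = 1

Answer: 1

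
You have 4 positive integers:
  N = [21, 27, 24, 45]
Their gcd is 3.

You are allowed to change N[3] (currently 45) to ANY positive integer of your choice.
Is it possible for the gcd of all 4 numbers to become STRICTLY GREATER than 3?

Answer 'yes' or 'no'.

Current gcd = 3
gcd of all OTHER numbers (without N[3]=45): gcd([21, 27, 24]) = 3
The new gcd after any change is gcd(3, new_value).
This can be at most 3.
Since 3 = old gcd 3, the gcd can only stay the same or decrease.

Answer: no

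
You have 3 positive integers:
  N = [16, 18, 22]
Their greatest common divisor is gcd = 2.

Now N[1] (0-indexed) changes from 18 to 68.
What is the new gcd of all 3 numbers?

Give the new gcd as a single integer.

Numbers: [16, 18, 22], gcd = 2
Change: index 1, 18 -> 68
gcd of the OTHER numbers (without index 1): gcd([16, 22]) = 2
New gcd = gcd(g_others, new_val) = gcd(2, 68) = 2

Answer: 2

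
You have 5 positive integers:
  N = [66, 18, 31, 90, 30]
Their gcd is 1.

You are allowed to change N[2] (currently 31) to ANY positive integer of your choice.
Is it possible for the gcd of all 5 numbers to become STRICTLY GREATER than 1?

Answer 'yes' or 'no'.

Answer: yes

Derivation:
Current gcd = 1
gcd of all OTHER numbers (without N[2]=31): gcd([66, 18, 90, 30]) = 6
The new gcd after any change is gcd(6, new_value).
This can be at most 6.
Since 6 > old gcd 1, the gcd CAN increase (e.g., set N[2] = 6).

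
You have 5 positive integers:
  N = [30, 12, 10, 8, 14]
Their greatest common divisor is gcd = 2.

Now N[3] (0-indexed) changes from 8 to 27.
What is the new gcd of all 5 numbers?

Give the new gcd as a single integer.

Numbers: [30, 12, 10, 8, 14], gcd = 2
Change: index 3, 8 -> 27
gcd of the OTHER numbers (without index 3): gcd([30, 12, 10, 14]) = 2
New gcd = gcd(g_others, new_val) = gcd(2, 27) = 1

Answer: 1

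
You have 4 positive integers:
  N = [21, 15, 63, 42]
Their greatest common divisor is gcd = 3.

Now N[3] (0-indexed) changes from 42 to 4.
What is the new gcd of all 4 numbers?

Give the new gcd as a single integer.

Answer: 1

Derivation:
Numbers: [21, 15, 63, 42], gcd = 3
Change: index 3, 42 -> 4
gcd of the OTHER numbers (without index 3): gcd([21, 15, 63]) = 3
New gcd = gcd(g_others, new_val) = gcd(3, 4) = 1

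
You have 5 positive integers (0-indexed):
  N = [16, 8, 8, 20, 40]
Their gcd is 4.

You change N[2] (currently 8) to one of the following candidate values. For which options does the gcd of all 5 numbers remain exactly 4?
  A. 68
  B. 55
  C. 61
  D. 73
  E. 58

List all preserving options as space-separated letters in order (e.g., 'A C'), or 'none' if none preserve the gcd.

Old gcd = 4; gcd of others (without N[2]) = 4
New gcd for candidate v: gcd(4, v). Preserves old gcd iff gcd(4, v) = 4.
  Option A: v=68, gcd(4,68)=4 -> preserves
  Option B: v=55, gcd(4,55)=1 -> changes
  Option C: v=61, gcd(4,61)=1 -> changes
  Option D: v=73, gcd(4,73)=1 -> changes
  Option E: v=58, gcd(4,58)=2 -> changes

Answer: A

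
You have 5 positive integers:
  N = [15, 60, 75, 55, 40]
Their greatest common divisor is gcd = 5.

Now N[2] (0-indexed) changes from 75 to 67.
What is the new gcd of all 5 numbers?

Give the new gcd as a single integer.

Numbers: [15, 60, 75, 55, 40], gcd = 5
Change: index 2, 75 -> 67
gcd of the OTHER numbers (without index 2): gcd([15, 60, 55, 40]) = 5
New gcd = gcd(g_others, new_val) = gcd(5, 67) = 1

Answer: 1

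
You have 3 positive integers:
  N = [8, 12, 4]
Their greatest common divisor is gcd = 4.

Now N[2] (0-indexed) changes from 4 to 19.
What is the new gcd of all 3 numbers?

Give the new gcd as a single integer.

Numbers: [8, 12, 4], gcd = 4
Change: index 2, 4 -> 19
gcd of the OTHER numbers (without index 2): gcd([8, 12]) = 4
New gcd = gcd(g_others, new_val) = gcd(4, 19) = 1

Answer: 1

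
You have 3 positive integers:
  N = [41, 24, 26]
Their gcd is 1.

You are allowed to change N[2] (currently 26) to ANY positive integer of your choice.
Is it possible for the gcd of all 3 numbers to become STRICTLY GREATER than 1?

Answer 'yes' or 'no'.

Current gcd = 1
gcd of all OTHER numbers (without N[2]=26): gcd([41, 24]) = 1
The new gcd after any change is gcd(1, new_value).
This can be at most 1.
Since 1 = old gcd 1, the gcd can only stay the same or decrease.

Answer: no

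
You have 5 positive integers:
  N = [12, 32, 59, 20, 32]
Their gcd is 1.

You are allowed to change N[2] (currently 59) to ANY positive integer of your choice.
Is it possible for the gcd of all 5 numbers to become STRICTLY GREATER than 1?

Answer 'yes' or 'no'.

Current gcd = 1
gcd of all OTHER numbers (without N[2]=59): gcd([12, 32, 20, 32]) = 4
The new gcd after any change is gcd(4, new_value).
This can be at most 4.
Since 4 > old gcd 1, the gcd CAN increase (e.g., set N[2] = 4).

Answer: yes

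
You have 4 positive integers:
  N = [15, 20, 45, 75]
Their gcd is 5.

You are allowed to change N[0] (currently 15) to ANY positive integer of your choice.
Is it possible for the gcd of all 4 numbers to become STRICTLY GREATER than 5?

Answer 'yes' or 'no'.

Current gcd = 5
gcd of all OTHER numbers (without N[0]=15): gcd([20, 45, 75]) = 5
The new gcd after any change is gcd(5, new_value).
This can be at most 5.
Since 5 = old gcd 5, the gcd can only stay the same or decrease.

Answer: no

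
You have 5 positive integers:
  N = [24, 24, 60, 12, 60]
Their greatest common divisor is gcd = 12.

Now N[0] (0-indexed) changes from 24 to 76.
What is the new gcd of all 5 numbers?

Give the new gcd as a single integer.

Numbers: [24, 24, 60, 12, 60], gcd = 12
Change: index 0, 24 -> 76
gcd of the OTHER numbers (without index 0): gcd([24, 60, 12, 60]) = 12
New gcd = gcd(g_others, new_val) = gcd(12, 76) = 4

Answer: 4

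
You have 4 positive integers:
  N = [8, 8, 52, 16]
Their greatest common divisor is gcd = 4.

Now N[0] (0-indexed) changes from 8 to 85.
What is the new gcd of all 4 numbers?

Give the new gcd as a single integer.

Answer: 1

Derivation:
Numbers: [8, 8, 52, 16], gcd = 4
Change: index 0, 8 -> 85
gcd of the OTHER numbers (without index 0): gcd([8, 52, 16]) = 4
New gcd = gcd(g_others, new_val) = gcd(4, 85) = 1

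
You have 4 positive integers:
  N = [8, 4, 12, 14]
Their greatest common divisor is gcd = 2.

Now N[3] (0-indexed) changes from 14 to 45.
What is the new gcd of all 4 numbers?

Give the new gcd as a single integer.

Numbers: [8, 4, 12, 14], gcd = 2
Change: index 3, 14 -> 45
gcd of the OTHER numbers (without index 3): gcd([8, 4, 12]) = 4
New gcd = gcd(g_others, new_val) = gcd(4, 45) = 1

Answer: 1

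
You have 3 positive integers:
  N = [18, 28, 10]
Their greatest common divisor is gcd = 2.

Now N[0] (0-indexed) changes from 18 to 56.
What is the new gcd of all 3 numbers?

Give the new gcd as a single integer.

Numbers: [18, 28, 10], gcd = 2
Change: index 0, 18 -> 56
gcd of the OTHER numbers (without index 0): gcd([28, 10]) = 2
New gcd = gcd(g_others, new_val) = gcd(2, 56) = 2

Answer: 2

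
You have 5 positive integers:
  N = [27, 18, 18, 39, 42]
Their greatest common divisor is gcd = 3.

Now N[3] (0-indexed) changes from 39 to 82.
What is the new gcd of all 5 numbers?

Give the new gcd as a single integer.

Answer: 1

Derivation:
Numbers: [27, 18, 18, 39, 42], gcd = 3
Change: index 3, 39 -> 82
gcd of the OTHER numbers (without index 3): gcd([27, 18, 18, 42]) = 3
New gcd = gcd(g_others, new_val) = gcd(3, 82) = 1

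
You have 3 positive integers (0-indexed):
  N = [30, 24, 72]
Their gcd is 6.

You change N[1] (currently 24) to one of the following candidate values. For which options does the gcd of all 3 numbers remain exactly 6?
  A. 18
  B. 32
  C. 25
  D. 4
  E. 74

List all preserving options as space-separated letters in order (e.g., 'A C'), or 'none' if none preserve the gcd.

Answer: A

Derivation:
Old gcd = 6; gcd of others (without N[1]) = 6
New gcd for candidate v: gcd(6, v). Preserves old gcd iff gcd(6, v) = 6.
  Option A: v=18, gcd(6,18)=6 -> preserves
  Option B: v=32, gcd(6,32)=2 -> changes
  Option C: v=25, gcd(6,25)=1 -> changes
  Option D: v=4, gcd(6,4)=2 -> changes
  Option E: v=74, gcd(6,74)=2 -> changes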